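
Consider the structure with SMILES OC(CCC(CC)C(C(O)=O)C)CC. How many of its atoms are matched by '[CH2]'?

The query [CH2] means: aliphatic carbon with exactly two hydrogens.
Check the 14 heavy atoms by environment: 3× C (H3) → no; 3× C (H1) → no; 4× C (H2) → match; 1× C (H0) → no; 1× O (H0) → no; 2× O (H1) → no.
That gives 4 matching atoms.

4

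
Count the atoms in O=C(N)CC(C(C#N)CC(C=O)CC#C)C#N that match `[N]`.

3

Check the 17 heavy atoms by environment: 12× C → no; 2× O → no; 3× N → match.
That gives 3 matching atoms.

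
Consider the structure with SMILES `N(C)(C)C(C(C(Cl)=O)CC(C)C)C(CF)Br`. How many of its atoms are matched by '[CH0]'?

The query [CH0] means: aliphatic carbon with no attached hydrogen.
Check the 16 heavy atoms by environment: 2× C (H2) → no; 4× C (H1) → no; 1× C (H0) → match; 1× O (H0) → no; 1× Cl (H0) → no; 1× N (H0) → no; 4× C (H3) → no; 1× Br (H0) → no; 1× F (H0) → no.
That gives 1 matching atom.

1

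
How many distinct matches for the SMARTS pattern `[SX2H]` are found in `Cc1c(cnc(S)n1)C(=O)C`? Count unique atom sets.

[SX2H] is the SMARTS for a thiol: an aliphatic sulfur with two connections, one being H.
Exactly one fragment in the molecule meets all constraints, giving 1 match.

1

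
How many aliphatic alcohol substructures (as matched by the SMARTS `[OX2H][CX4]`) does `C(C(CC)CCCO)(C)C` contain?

1

[OX2H][CX4] is the SMARTS for an aliphatic alcohol: a hydroxyl oxygen bound to an sp3 (X4) carbon.
Exactly one fragment in the molecule meets all constraints, giving 1 match.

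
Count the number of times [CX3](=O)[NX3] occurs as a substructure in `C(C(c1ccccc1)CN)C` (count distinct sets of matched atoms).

0

[CX3](=O)[NX3] is the SMARTS for an amide: a carbonyl carbon bonded to a trivalent nitrogen.
The molecule has a primary amino group (-NH2), but the -NH2 is not attached to a carbonyl carbon; nothing else fits, so there are 0 matches.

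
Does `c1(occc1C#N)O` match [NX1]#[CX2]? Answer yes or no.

Yes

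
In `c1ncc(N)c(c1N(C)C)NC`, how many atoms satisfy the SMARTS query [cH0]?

3

The query [cH0] means: aromatic carbon with no attached hydrogen (substituted or ring-fusion).
Check the 12 heavy atoms by environment: 1× n (aromatic, H0) → no; 2× c (aromatic, H1) → no; 3× c (aromatic, H0) → match; 1× N (H1) → no; 3× C (H3) → no; 1× N (H0) → no; 1× N (H2) → no.
That gives 3 matching atoms.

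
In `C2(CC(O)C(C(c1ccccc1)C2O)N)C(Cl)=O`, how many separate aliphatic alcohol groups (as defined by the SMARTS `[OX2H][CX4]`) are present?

2

[OX2H][CX4] is the SMARTS for an aliphatic alcohol: a hydroxyl oxygen bound to an sp3 (X4) carbon.
The molecule carries 2 separate instances of a hydroxyl group (-OH) meeting every constraint; each maps to a distinct set of atoms, giving 2 matches.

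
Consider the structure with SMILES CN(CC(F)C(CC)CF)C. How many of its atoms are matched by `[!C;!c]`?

The query [!C;!c] means: neither aliphatic nor aromatic carbon — same as [!#6].
Check the 11 heavy atoms by environment: 8× C → no; 2× F → match; 1× N → match.
Summing the matching environments: 2 + 1 = 3 matching atoms.

3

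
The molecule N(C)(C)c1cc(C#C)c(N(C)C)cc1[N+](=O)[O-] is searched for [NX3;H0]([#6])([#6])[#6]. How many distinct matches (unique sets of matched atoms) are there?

2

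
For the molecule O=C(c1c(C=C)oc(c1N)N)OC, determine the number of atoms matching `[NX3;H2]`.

2

Check the 13 heavy atoms by environment: 1× o (aromatic, H0, X2) → no; 4× c (aromatic, H0, X3) → no; 2× N (H2, X3) → match; 1× C (H0, X3) → no; 1× O (H0, X1) → no; 1× O (H0, X2) → no; 1× C (H3, X4) → no; 1× C (H1, X3) → no; 1× C (H2, X3) → no.
That gives 2 matching atoms.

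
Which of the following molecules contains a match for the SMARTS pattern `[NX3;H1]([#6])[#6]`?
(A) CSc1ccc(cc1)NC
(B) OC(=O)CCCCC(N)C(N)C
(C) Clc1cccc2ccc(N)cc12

A

[NX3;H1]([#6])[#6] describes a trivalent nitrogen with one H, bonded to two carbons (a secondary amine).
(A) contains an N-methylamino group (-NHCH3), which satisfies every atom and bond constraint.
(B) has a primary amino group (-NH2) but the nitrogen has H2 and only one carbon neighbour.
(C) has a primary amino group (-NH2) but the nitrogen has H2 and only one carbon neighbour.
So the answer is (A).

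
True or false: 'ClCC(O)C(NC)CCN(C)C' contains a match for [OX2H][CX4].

True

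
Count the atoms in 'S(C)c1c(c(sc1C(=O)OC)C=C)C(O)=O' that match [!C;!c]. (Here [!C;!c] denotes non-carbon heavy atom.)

6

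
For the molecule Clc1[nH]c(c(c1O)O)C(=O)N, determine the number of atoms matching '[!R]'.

6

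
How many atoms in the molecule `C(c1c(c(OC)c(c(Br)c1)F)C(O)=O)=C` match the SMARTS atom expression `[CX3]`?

3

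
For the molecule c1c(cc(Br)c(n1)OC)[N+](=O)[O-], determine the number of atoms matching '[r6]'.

6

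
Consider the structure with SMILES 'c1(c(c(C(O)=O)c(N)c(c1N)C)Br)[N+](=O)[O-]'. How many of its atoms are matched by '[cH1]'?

0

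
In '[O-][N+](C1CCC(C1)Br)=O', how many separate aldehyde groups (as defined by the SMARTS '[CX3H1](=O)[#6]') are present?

0

[CX3H1](=O)[#6] is the SMARTS for an aldehyde: an sp2 carbon with one H, double-bonded to O and single-bonded to carbon.
No fragment in the molecule satisfies every constraint, giving 0 matches.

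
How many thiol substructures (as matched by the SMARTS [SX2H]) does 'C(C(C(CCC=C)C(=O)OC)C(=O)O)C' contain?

0

[SX2H] is the SMARTS for a thiol: an aliphatic sulfur with two connections, one being H.
No fragment in the molecule satisfies every constraint, giving 0 matches.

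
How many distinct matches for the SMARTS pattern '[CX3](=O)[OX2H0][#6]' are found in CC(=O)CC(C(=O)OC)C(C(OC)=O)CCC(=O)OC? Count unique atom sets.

3

[CX3](=O)[OX2H0][#6] is the SMARTS for an ester: a carbonyl carbon bonded to an oxygen that is itself bonded to carbon (no H on that O).
The molecule carries 3 separate instances of a methyl-ester group (-C(=O)OCH3) meeting every constraint; each maps to a distinct set of atoms, giving 3 matches.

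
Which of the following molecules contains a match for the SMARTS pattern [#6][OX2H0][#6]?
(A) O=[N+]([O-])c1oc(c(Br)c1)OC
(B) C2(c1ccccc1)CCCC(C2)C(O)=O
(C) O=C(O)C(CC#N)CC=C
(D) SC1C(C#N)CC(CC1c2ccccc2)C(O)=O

[#6][OX2H0][#6] describes an aliphatic oxygen bridging two carbons with no H on the oxygen (an ether).
(A) contains a methoxy ether (-OCH3), which satisfies every atom and bond constraint.
(B) has a carboxylic acid group (-C(=O)OH) but the -OH oxygen has H1; the =O is OX1, not OX2.
(C) has a carboxylic acid group (-C(=O)OH) but the -OH oxygen has H1; the =O is OX1, not OX2.
(D) has a carboxylic acid group (-C(=O)OH) but the -OH oxygen has H1; the =O is OX1, not OX2.
So the answer is (A).

A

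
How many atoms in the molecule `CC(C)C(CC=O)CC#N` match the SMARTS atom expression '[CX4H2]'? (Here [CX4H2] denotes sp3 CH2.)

2

The query [CX4H2] means: sp3 carbon (X4) with exactly two hydrogens.
Check the 10 heavy atoms by environment: 2× C (H2, X4) → match; 2× C (H1, X4) → no; 1× C (H1, X3) → no; 1× O (H0, X1) → no; 1× C (H0, X2) → no; 1× N (H0, X1) → no; 2× C (H3, X4) → no.
That gives 2 matching atoms.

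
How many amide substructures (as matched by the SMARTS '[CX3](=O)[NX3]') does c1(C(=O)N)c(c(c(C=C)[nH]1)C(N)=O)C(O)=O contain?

2

[CX3](=O)[NX3] is the SMARTS for an amide: a carbonyl carbon bonded to a trivalent nitrogen.
The molecule carries 2 separate instances of a primary amide (-C(=O)NH2) meeting every constraint; each maps to a distinct set of atoms, giving 2 matches.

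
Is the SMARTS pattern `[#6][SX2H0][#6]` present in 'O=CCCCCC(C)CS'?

No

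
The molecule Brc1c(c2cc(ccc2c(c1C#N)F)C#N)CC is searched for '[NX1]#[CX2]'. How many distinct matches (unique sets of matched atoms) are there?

2

[NX1]#[CX2] is the SMARTS for a nitrile: a nitrogen triple-bonded to a two-connected carbon.
The molecule carries 2 separate instances of a nitrile (-C#N) meeting every constraint; each maps to a distinct set of atoms, giving 2 matches.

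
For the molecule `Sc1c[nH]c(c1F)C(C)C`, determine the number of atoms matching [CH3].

2

The query [CH3] means: aliphatic carbon with exactly three hydrogens.
Check the 10 heavy atoms by environment: 1× n (aromatic, H1) → no; 1× c (aromatic, H1) → no; 3× c (aromatic, H0) → no; 1× F (H0) → no; 1× C (H1) → no; 2× C (H3) → match; 1× S (H1) → no.
That gives 2 matching atoms.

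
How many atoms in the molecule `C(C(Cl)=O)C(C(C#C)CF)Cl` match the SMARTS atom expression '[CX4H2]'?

The query [CX4H2] means: sp3 carbon (X4) with exactly two hydrogens.
Check the 11 heavy atoms by environment: 2× C (H2, X4) → match; 2× C (H1, X4) → no; 1× C (H0, X3) → no; 1× O (H0, X1) → no; 2× Cl (H0, X1) → no; 1× C (H0, X2) → no; 1× C (H1, X2) → no; 1× F (H0, X1) → no.
That gives 2 matching atoms.

2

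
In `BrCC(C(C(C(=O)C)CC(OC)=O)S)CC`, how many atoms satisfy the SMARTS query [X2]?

Check the 16 heavy atoms by environment: 9× C (X4) → no; 2× C (X3) → no; 2× O (X1) → no; 1× O (X2) → match; 1× S (X2) → match; 1× Br (X1) → no.
Summing the matching environments: 1 + 1 = 2 matching atoms.

2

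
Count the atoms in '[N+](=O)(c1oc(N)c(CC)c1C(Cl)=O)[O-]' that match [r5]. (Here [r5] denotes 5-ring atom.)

The query [r5] means: r5 matches atoms in a five-membered ring.
Check the 14 heavy atoms by environment: 1× o (aromatic, in 5-ring) → match; 4× c (aromatic, in 5-ring) → match; 1× N (acyclic) → no; 3× C (acyclic) → no; 1× N (charge +1, acyclic) → no; 1× O (charge -1, acyclic) → no; 2× O (acyclic) → no; 1× Cl (acyclic) → no.
Summing the matching environments: 1 + 4 = 5 matching atoms.

5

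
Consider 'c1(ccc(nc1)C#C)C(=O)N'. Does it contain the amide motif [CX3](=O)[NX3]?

Yes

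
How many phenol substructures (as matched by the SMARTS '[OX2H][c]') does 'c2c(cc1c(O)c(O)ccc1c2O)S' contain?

3

[OX2H][c] is the SMARTS for a phenol: a hydroxyl oxygen attached to an aromatic carbon.
The molecule carries 3 separate instances of a hydroxyl group (-OH) meeting every constraint; each maps to a distinct set of atoms, giving 3 matches.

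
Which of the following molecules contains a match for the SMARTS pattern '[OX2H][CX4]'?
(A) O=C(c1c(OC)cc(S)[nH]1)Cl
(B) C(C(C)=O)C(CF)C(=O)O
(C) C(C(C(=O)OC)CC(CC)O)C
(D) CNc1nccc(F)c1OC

C

[OX2H][CX4] describes a hydroxyl oxygen bound to an sp3 (X4) carbon (an aliphatic alcohol).
(A) has a methoxy ether (-OCH3) but the oxygen has H0 (ether), not H1.
(B) has a carboxylic acid group (-C(=O)OH) but the -OH is on a CX3 carbonyl carbon, not a CX4 carbon.
(C) contains a hydroxyl group (-OH), which satisfies every atom and bond constraint.
(D) has a methoxy ether (-OCH3) but the oxygen has H0 (ether), not H1.
So the answer is (C).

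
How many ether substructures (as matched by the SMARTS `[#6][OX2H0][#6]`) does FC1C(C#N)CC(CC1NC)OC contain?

1

[#6][OX2H0][#6] is the SMARTS for an ether: an aliphatic oxygen bridging two carbons with no H on the oxygen.
Exactly one fragment in the molecule meets all constraints, giving 1 match.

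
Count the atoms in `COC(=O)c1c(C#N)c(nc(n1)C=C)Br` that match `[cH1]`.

The query [cH1] means: aromatic carbon bearing exactly one hydrogen.
Check the 15 heavy atoms by environment: 2× n (aromatic, H0) → no; 4× c (aromatic, H0) → no; 1× C (H1) → no; 1× C (H2) → no; 1× Br (H0) → no; 2× C (H0) → no; 1× N (H0) → no; 2× O (H0) → no; 1× C (H3) → no.
No environment satisfies the query, so 0 matching atoms.

0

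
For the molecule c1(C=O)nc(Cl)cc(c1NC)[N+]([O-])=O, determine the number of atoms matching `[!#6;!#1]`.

7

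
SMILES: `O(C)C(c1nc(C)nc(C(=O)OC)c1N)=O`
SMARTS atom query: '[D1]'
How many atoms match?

6

Check the 16 heavy atoms by environment: 2× n (aromatic, D2) → no; 4× c (aromatic, D3) → no; 3× C (D1) → match; 1× N (D1) → match; 2× C (D3) → no; 2× O (D1) → match; 2× O (D2) → no.
Summing the matching environments: 3 + 1 + 2 = 6 matching atoms.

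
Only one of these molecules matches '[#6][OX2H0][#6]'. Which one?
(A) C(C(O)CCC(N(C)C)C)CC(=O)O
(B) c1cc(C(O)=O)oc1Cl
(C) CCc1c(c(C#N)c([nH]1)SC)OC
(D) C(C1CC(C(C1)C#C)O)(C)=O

C

[#6][OX2H0][#6] describes an aliphatic oxygen bridging two carbons with no H on the oxygen (an ether).
(A) has a carboxylic acid group (-C(=O)OH) but the -OH oxygen has H1; the =O is OX1, not OX2.
(B) has a carboxylic acid group (-C(=O)OH) but the -OH oxygen has H1; the =O is OX1, not OX2.
(C) contains a methoxy ether (-OCH3), which satisfies every atom and bond constraint.
(D) has a hydroxyl group (-OH) but the oxygen has H1, not H0 bridging two carbons.
So the answer is (C).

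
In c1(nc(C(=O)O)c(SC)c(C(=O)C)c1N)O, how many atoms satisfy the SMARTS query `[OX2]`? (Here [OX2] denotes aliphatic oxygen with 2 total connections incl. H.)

2

The query [OX2] means: aliphatic oxygen with two total connections — ether, hydroxyl, or ester single-bond O.
Check the 16 heavy atoms by environment: 1× n (aromatic, X2) → no; 5× c (aromatic, X3) → no; 1× S (X2) → no; 2× C (X4) → no; 2× C (X3) → no; 2× O (X1) → no; 2× O (X2) → match; 1× N (X3) → no.
That gives 2 matching atoms.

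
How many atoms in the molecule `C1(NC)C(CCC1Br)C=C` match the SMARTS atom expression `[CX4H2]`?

2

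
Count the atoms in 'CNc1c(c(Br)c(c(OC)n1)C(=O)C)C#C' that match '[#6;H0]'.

7

The query [#6;H0] means: any carbon with no attached hydrogen.
Check the 16 heavy atoms by environment: 1× n (aromatic, H0) → no; 5× c (aromatic, H0) → match; 1× Br (H0) → no; 2× C (H0) → match; 1× C (H1) → no; 2× O (H0) → no; 3× C (H3) → no; 1× N (H1) → no.
Summing the matching environments: 5 + 2 = 7 matching atoms.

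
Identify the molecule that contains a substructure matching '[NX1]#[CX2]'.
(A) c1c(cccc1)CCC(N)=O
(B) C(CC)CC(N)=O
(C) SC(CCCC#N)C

[NX1]#[CX2] describes a nitrogen triple-bonded to a two-connected carbon (a nitrile).
(A) has a primary amide (-C(=O)NH2) but the nitrogen is NX3, not NX1.
(B) has a primary amide (-C(=O)NH2) but the nitrogen is NX3, not NX1.
(C) contains a nitrile (-C#N), which satisfies every atom and bond constraint.
So the answer is (C).

C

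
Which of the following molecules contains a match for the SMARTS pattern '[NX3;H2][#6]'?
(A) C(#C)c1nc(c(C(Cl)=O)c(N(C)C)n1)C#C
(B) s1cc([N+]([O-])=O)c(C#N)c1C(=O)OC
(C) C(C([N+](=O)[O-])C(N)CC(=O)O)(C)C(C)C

C

[NX3;H2][#6] describes a trivalent nitrogen with two H attached to carbon (a primary amine).
(A) has a dimethylamino group (-N(CH3)2) but the nitrogen has H0, not H2.
(B) has a nitrile (-C#N) but the nitrogen is NX1 (triple-bonded), not NX3 with two H.
(C) contains a primary amino group (-NH2), which satisfies every atom and bond constraint.
So the answer is (C).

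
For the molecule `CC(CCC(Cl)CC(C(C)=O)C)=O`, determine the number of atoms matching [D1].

6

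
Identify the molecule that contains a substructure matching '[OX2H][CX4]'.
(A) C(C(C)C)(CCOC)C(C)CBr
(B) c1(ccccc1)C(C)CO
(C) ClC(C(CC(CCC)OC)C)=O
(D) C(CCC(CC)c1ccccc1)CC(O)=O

[OX2H][CX4] describes a hydroxyl oxygen bound to an sp3 (X4) carbon (an aliphatic alcohol).
(A) has a methoxy ether (-OCH3) but the oxygen has H0 (ether), not H1.
(B) contains a hydroxyl group (-OH), which satisfies every atom and bond constraint.
(C) has a methoxy ether (-OCH3) but the oxygen has H0 (ether), not H1.
(D) has a carboxylic acid group (-C(=O)OH) but the -OH is on a CX3 carbonyl carbon, not a CX4 carbon.
So the answer is (B).

B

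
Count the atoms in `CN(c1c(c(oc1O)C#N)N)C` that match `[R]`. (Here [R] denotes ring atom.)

5

Check the 12 heavy atoms by environment: 1× o (aromatic, in 5-ring) → match; 4× c (aromatic, in 5-ring) → match; 3× N (acyclic) → no; 1× O (acyclic) → no; 3× C (acyclic) → no.
Summing the matching environments: 1 + 4 = 5 matching atoms.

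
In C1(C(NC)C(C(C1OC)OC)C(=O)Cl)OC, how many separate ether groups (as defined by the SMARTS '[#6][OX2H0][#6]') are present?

[#6][OX2H0][#6] is the SMARTS for an ether: an aliphatic oxygen bridging two carbons with no H on the oxygen.
The molecule carries 3 separate instances of a methoxy ether (-OCH3) meeting every constraint; each maps to a distinct set of atoms, giving 3 matches.

3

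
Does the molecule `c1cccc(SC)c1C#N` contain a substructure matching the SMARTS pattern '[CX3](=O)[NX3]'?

The pattern [CX3](=O)[NX3] describes a carbonyl carbon bonded to a trivalent nitrogen — an amide.
The closest candidate here is a nitrile (-C#N), but the nitrile N is NX1 (triple-bonded), not NX3. No other fragment satisfies the full query, so there is no match.

No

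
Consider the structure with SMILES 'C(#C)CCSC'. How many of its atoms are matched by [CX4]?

The query [CX4] means: C with X4: aliphatic carbon with exactly 4 total connections (bonds + H).
Check the 6 heavy atoms by environment: 3× C (X4) → match; 2× C (X2) → no; 1× S (X2) → no.
That gives 3 matching atoms.

3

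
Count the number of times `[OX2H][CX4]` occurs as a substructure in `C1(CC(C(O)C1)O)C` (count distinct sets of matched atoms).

[OX2H][CX4] is the SMARTS for an aliphatic alcohol: a hydroxyl oxygen bound to an sp3 (X4) carbon.
The molecule carries 2 separate instances of a hydroxyl group (-OH) meeting every constraint; each maps to a distinct set of atoms, giving 2 matches.

2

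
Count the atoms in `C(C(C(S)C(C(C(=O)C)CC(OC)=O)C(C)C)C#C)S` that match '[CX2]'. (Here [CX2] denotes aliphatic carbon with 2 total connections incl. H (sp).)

2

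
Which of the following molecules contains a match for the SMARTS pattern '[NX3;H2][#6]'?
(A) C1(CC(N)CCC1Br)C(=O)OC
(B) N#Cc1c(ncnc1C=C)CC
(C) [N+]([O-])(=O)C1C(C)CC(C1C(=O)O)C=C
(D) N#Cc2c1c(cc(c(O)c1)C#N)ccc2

[NX3;H2][#6] describes a trivalent nitrogen with two H attached to carbon (a primary amine).
(A) contains a primary amino group (-NH2), which satisfies every atom and bond constraint.
(B) has a nitrile (-C#N) but the nitrogen is NX1 (triple-bonded), not NX3 with two H.
(C) has a nitro group (-[N+](=O)[O-]) but the nitrogen is [N+] with no H, not NX3H2.
(D) has a nitrile (-C#N) but the nitrogen is NX1 (triple-bonded), not NX3 with two H.
So the answer is (A).

A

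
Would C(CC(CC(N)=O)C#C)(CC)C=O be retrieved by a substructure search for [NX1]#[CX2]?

The pattern [NX1]#[CX2] describes a nitrogen triple-bonded to a two-connected carbon — a nitrile.
The closest candidate here is a primary amide (-C(=O)NH2), but the nitrogen is NX3, not NX1. No other fragment satisfies the full query, so there is no match.

No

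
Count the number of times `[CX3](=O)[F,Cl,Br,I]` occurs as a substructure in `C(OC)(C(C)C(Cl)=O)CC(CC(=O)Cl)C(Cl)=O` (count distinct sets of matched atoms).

3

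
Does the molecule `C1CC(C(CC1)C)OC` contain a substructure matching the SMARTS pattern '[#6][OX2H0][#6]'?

Yes

The pattern [#6][OX2H0][#6] describes an aliphatic oxygen bridging two carbons with no H on the oxygen — an ether.
The molecule carries a methoxy ether (-OCH3), whose atoms satisfy every constraint of the query, so the pattern matches.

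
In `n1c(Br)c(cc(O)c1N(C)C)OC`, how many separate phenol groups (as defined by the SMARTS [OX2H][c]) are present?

[OX2H][c] is the SMARTS for a phenol: a hydroxyl oxygen attached to an aromatic carbon.
Exactly one fragment in the molecule meets all constraints, giving 1 match.

1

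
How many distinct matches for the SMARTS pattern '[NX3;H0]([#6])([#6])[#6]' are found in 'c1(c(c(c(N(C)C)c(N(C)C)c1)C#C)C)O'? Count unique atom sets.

[NX3;H0]([#6])([#6])[#6] is the SMARTS for a tertiary amine: a trivalent nitrogen with no H, bonded to three carbons.
The molecule carries 2 separate instances of a dimethylamino group (-N(CH3)2) meeting every constraint; each maps to a distinct set of atoms, giving 2 matches.

2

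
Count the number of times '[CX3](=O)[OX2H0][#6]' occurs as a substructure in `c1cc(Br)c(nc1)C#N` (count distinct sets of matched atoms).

0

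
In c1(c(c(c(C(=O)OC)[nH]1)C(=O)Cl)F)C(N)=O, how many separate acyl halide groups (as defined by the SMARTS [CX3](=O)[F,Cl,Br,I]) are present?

[CX3](=O)[F,Cl,Br,I] is the SMARTS for an acyl halide: a carbonyl carbon bonded to a halogen.
Exactly one fragment in the molecule meets all constraints, giving 1 match.

1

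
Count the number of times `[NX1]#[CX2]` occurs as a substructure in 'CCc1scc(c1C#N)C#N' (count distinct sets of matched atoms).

2

[NX1]#[CX2] is the SMARTS for a nitrile: a nitrogen triple-bonded to a two-connected carbon.
The molecule carries 2 separate instances of a nitrile (-C#N) meeting every constraint; each maps to a distinct set of atoms, giving 2 matches.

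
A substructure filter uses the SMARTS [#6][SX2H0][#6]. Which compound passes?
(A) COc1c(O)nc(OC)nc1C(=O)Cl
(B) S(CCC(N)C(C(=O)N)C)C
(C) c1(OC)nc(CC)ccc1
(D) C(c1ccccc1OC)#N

B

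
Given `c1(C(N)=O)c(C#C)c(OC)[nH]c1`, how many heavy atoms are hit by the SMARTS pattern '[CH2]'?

0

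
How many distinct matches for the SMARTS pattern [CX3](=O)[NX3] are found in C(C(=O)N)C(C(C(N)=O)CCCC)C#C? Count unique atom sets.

2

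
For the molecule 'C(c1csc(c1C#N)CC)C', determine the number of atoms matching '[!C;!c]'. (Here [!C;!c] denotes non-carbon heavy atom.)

The query [!C;!c] means: neither aliphatic nor aromatic carbon — same as [!#6].
Check the 11 heavy atoms by environment: 1× s (aromatic) → match; 4× c (aromatic) → no; 5× C → no; 1× N → match.
Summing the matching environments: 1 + 1 = 2 matching atoms.

2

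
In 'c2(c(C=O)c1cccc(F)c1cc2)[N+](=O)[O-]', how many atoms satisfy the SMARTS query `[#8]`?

The query [#8] means: #8 matches any oxygen atom.
Check the 16 heavy atoms by environment: 10× c (aromatic) → no; 1× C → no; 2× O → match; 1× N (charge +1) → no; 1× O (charge -1) → match; 1× F → no.
Summing the matching environments: 2 + 1 = 3 matching atoms.

3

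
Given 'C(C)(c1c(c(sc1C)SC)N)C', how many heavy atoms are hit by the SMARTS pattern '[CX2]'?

The query [CX2] means: C with X2: aliphatic carbon with exactly 2 total connections.
Check the 12 heavy atoms by environment: 1× s (aromatic, X2) → no; 4× c (aromatic, X3) → no; 5× C (X4) → no; 1× S (X2) → no; 1× N (X3) → no.
No environment satisfies the query, so 0 matching atoms.

0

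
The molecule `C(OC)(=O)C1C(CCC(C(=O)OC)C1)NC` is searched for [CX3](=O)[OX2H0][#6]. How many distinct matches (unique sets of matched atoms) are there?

[CX3](=O)[OX2H0][#6] is the SMARTS for an ester: a carbonyl carbon bonded to an oxygen that is itself bonded to carbon (no H on that O).
The molecule carries 2 separate instances of a methyl-ester group (-C(=O)OCH3) meeting every constraint; each maps to a distinct set of atoms, giving 2 matches.

2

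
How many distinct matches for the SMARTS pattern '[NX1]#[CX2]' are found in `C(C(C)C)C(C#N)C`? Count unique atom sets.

1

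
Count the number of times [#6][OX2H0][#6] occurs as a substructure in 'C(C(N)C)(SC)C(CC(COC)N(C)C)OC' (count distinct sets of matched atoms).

[#6][OX2H0][#6] is the SMARTS for an ether: an aliphatic oxygen bridging two carbons with no H on the oxygen.
The molecule carries 2 separate instances of a methoxy ether (-OCH3) meeting every constraint; each maps to a distinct set of atoms, giving 2 matches.

2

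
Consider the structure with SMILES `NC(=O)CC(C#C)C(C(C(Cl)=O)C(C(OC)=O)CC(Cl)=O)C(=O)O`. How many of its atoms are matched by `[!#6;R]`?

0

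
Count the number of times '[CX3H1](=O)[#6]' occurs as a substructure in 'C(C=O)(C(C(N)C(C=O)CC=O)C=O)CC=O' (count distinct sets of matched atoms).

5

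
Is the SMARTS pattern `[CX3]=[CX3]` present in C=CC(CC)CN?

The pattern [CX3]=[CX3] describes a non-aromatic C=C double bond between two sp2 carbons — an alkene.
The molecule carries a vinyl group (-CH=CH2), whose atoms satisfy every constraint of the query, so the pattern matches.

Yes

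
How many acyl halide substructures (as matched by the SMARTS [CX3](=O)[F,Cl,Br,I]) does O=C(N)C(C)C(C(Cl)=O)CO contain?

1

[CX3](=O)[F,Cl,Br,I] is the SMARTS for an acyl halide: a carbonyl carbon bonded to a halogen.
Exactly one fragment in the molecule meets all constraints, giving 1 match.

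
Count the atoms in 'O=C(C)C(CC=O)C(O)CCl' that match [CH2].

The query [CH2] means: aliphatic carbon with exactly two hydrogens.
Check the 11 heavy atoms by environment: 2× C (H2) → match; 3× C (H1) → no; 1× C (H0) → no; 2× O (H0) → no; 1× C (H3) → no; 1× O (H1) → no; 1× Cl (H0) → no.
That gives 2 matching atoms.

2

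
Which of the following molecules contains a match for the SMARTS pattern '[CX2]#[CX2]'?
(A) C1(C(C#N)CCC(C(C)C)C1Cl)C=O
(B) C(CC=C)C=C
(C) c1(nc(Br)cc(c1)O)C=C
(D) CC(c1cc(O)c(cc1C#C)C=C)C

[CX2]#[CX2] describes a carbon-carbon triple bond (an alkyne).
(A) has a nitrile (-C#N) but the triple bond is C#N, not C#C.
(B) has a vinyl group (-CH=CH2) but the C=C is a double bond; both carbons are CX3, not CX2.
(C) has a vinyl group (-CH=CH2) but the C=C is a double bond; both carbons are CX3, not CX2.
(D) contains an ethynyl group (-C#CH), which satisfies every atom and bond constraint.
So the answer is (D).

D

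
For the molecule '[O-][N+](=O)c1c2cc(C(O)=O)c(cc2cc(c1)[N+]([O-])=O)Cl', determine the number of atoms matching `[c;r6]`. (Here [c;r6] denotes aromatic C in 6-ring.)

10

Check the 20 heavy atoms by environment: 10× c (aromatic, in 6-ring) → match; 2× N (charge +1, acyclic) → no; 2× O (charge -1, acyclic) → no; 4× O (acyclic) → no; 1× Cl (acyclic) → no; 1× C (acyclic) → no.
That gives 10 matching atoms.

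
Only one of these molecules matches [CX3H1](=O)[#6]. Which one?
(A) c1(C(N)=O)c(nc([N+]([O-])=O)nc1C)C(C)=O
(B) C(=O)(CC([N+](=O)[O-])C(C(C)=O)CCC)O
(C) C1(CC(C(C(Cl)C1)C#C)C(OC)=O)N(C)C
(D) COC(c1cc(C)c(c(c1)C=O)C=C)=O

D

[CX3H1](=O)[#6] describes an sp2 carbon with one H, double-bonded to O and single-bonded to carbon (an aldehyde).
(A) has an acetyl/ketone group (-C(=O)CH3) but the carbonyl carbon has H0 (two carbon neighbours), not H1.
(B) has a carboxylic acid group (-C(=O)OH) but the carbonyl carbon has H0 and is bonded to O, not H1.
(C) has a methyl-ester group (-C(=O)OCH3) but the carbonyl carbon has H0, not H1.
(D) contains an aldehyde (-CHO), which satisfies every atom and bond constraint.
So the answer is (D).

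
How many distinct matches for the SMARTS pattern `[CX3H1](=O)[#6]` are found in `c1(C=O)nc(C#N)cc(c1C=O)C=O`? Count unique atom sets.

[CX3H1](=O)[#6] is the SMARTS for an aldehyde: an sp2 carbon with one H, double-bonded to O and single-bonded to carbon.
The molecule carries 3 separate instances of an aldehyde (-CHO) meeting every constraint; each maps to a distinct set of atoms, giving 3 matches.

3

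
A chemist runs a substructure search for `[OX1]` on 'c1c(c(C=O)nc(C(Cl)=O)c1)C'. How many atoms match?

2

Check the 12 heavy atoms by environment: 1× n (aromatic, X2) → no; 5× c (aromatic, X3) → no; 2× C (X3) → no; 2× O (X1) → match; 1× Cl (X1) → no; 1× C (X4) → no.
That gives 2 matching atoms.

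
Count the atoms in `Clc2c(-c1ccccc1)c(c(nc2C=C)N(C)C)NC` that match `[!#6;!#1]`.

The query [!#6;!#1] means: not carbon and not hydrogen — any heteroatom.
Check the 20 heavy atoms by environment: 1× n (aromatic) → match; 11× c (aromatic) → no; 1× Cl → match; 5× C → no; 2× N → match.
Summing the matching environments: 1 + 1 + 2 = 4 matching atoms.

4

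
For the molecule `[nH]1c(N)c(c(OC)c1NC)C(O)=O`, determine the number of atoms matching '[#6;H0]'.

The query [#6;H0] means: any carbon with no attached hydrogen.
Check the 13 heavy atoms by environment: 1× n (aromatic, H1) → no; 4× c (aromatic, H0) → match; 1× N (H1) → no; 2× C (H3) → no; 1× N (H2) → no; 2× O (H0) → no; 1× C (H0) → match; 1× O (H1) → no.
Summing the matching environments: 4 + 1 = 5 matching atoms.

5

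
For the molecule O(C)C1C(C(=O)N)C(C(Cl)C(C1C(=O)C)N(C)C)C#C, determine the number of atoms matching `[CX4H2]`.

Check the 20 heavy atoms by environment: 6× C (H1, X4) → no; 2× C (H0, X3) → no; 2× O (H0, X1) → no; 1× N (H2, X3) → no; 1× Cl (H0, X1) → no; 1× O (H0, X2) → no; 4× C (H3, X4) → no; 1× N (H0, X3) → no; 1× C (H0, X2) → no; 1× C (H1, X2) → no.
No environment satisfies the query, so 0 matching atoms.

0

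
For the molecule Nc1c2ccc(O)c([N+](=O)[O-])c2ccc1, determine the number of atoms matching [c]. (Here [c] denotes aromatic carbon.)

Check the 15 heavy atoms by environment: 10× c (aromatic) → match; 1× N (charge +1) → no; 1× O (charge -1) → no; 2× O → no; 1× N → no.
That gives 10 matching atoms.

10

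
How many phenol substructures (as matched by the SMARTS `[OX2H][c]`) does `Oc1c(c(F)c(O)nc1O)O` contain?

[OX2H][c] is the SMARTS for a phenol: a hydroxyl oxygen attached to an aromatic carbon.
The molecule carries 4 separate instances of a hydroxyl group (-OH) meeting every constraint; each maps to a distinct set of atoms, giving 4 matches.

4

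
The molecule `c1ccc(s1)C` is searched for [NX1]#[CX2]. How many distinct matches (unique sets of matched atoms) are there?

0

[NX1]#[CX2] is the SMARTS for a nitrile: a nitrogen triple-bonded to a two-connected carbon.
No fragment in the molecule satisfies every constraint, giving 0 matches.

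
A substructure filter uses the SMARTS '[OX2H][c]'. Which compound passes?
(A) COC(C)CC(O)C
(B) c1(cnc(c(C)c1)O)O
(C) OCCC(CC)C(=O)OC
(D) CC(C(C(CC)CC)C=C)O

B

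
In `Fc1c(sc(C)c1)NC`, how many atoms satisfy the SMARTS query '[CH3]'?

2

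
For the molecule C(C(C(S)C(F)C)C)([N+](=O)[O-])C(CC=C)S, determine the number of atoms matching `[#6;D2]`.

Check the 16 heavy atoms by environment: 2× C (D2) → match; 5× C (D3) → no; 3× C (D1) → no; 2× S (D1) → no; 1× N (charge +1, D3) → no; 1× O (charge -1, D1) → no; 1× O (D1) → no; 1× F (D1) → no.
That gives 2 matching atoms.

2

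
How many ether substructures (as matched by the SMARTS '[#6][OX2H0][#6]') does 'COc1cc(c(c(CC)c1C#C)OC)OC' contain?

[#6][OX2H0][#6] is the SMARTS for an ether: an aliphatic oxygen bridging two carbons with no H on the oxygen.
The molecule carries 3 separate instances of a methoxy ether (-OCH3) meeting every constraint; each maps to a distinct set of atoms, giving 3 matches.

3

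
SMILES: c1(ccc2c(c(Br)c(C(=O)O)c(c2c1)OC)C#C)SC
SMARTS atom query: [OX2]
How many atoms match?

The query [OX2] means: aliphatic oxygen with two total connections — ether, hydroxyl, or ester single-bond O.
Check the 20 heavy atoms by environment: 10× c (aromatic, X3) → no; 1× Br (X1) → no; 1× S (X2) → no; 2× C (X4) → no; 2× C (X2) → no; 1× C (X3) → no; 1× O (X1) → no; 2× O (X2) → match.
That gives 2 matching atoms.

2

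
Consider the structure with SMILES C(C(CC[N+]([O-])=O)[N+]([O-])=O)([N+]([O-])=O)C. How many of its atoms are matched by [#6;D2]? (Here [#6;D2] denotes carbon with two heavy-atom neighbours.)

2

The query [#6;D2] means: any carbon bonded to exactly two heavy atoms.
Check the 14 heavy atoms by environment: 2× C (D2) → match; 2× C (D3) → no; 1× C (D1) → no; 3× N (charge +1, D3) → no; 3× O (charge -1, D1) → no; 3× O (D1) → no.
That gives 2 matching atoms.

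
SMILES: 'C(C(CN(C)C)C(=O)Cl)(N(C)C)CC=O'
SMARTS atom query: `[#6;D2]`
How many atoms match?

3

The query [#6;D2] means: any carbon bonded to exactly two heavy atoms.
Check the 15 heavy atoms by environment: 3× C (D2) → match; 3× C (D3) → no; 2× O (D1) → no; 1× Cl (D1) → no; 2× N (D3) → no; 4× C (D1) → no.
That gives 3 matching atoms.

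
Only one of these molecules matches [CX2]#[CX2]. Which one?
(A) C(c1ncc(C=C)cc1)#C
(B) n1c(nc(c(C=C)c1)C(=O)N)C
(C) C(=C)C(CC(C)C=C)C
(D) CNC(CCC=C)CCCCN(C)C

[CX2]#[CX2] describes a carbon-carbon triple bond (an alkyne).
(A) contains an ethynyl group (-C#CH), which satisfies every atom and bond constraint.
(B) has a vinyl group (-CH=CH2) but the C=C is a double bond; both carbons are CX3, not CX2.
(C) has a vinyl group (-CH=CH2) but the C=C is a double bond; both carbons are CX3, not CX2.
(D) has a vinyl group (-CH=CH2) but the C=C is a double bond; both carbons are CX3, not CX2.
So the answer is (A).

A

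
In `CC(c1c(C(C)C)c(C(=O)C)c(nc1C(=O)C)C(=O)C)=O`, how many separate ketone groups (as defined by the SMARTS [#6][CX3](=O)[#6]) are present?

4

[#6][CX3](=O)[#6] is the SMARTS for a ketone: a carbonyl carbon (no H) flanked by two carbons.
The molecule carries 4 separate instances of an acetyl/ketone group (-C(=O)CH3) meeting every constraint; each maps to a distinct set of atoms, giving 4 matches.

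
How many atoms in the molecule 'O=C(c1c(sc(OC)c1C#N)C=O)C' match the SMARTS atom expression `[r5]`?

Check the 14 heavy atoms by environment: 1× s (aromatic, in 5-ring) → match; 4× c (aromatic, in 5-ring) → match; 5× C (acyclic) → no; 3× O (acyclic) → no; 1× N (acyclic) → no.
Summing the matching environments: 1 + 4 = 5 matching atoms.

5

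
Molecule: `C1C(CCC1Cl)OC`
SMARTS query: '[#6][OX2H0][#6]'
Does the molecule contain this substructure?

Yes

The pattern [#6][OX2H0][#6] describes an aliphatic oxygen bridging two carbons with no H on the oxygen — an ether.
The molecule carries a methoxy ether (-OCH3), whose atoms satisfy every constraint of the query, so the pattern matches.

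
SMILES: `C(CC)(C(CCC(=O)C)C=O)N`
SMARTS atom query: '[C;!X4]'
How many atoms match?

2

Check the 12 heavy atoms by environment: 7× C (X4) → no; 2× C (X3) → match; 2× O (X1) → no; 1× N (X3) → no.
That gives 2 matching atoms.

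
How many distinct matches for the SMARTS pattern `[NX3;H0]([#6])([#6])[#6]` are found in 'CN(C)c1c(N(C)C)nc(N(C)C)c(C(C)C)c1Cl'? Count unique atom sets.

[NX3;H0]([#6])([#6])[#6] is the SMARTS for a tertiary amine: a trivalent nitrogen with no H, bonded to three carbons.
The molecule carries 3 separate instances of a dimethylamino group (-N(CH3)2) meeting every constraint; each maps to a distinct set of atoms, giving 3 matches.

3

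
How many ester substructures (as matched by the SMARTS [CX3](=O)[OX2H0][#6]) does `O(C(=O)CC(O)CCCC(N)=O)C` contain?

1

[CX3](=O)[OX2H0][#6] is the SMARTS for an ester: a carbonyl carbon bonded to an oxygen that is itself bonded to carbon (no H on that O).
Exactly one fragment in the molecule meets all constraints, giving 1 match.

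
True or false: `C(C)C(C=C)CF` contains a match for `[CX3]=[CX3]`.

True

The pattern [CX3]=[CX3] describes a non-aromatic C=C double bond between two sp2 carbons — an alkene.
The molecule carries a vinyl group (-CH=CH2), whose atoms satisfy every constraint of the query, so the pattern matches.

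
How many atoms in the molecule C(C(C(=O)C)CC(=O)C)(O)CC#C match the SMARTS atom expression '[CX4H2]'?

2

The query [CX4H2] means: sp3 carbon (X4) with exactly two hydrogens.
Check the 13 heavy atoms by environment: 2× C (H2, X4) → match; 2× C (H1, X4) → no; 1× O (H1, X2) → no; 1× C (H0, X2) → no; 1× C (H1, X2) → no; 2× C (H0, X3) → no; 2× O (H0, X1) → no; 2× C (H3, X4) → no.
That gives 2 matching atoms.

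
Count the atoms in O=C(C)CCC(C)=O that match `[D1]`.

4

The query [D1] means: atom with exactly one heavy-atom neighbour (degree 1).
Check the 8 heavy atoms by environment: 2× C (D2) → no; 2× C (D3) → no; 2× O (D1) → match; 2× C (D1) → match.
Summing the matching environments: 2 + 2 = 4 matching atoms.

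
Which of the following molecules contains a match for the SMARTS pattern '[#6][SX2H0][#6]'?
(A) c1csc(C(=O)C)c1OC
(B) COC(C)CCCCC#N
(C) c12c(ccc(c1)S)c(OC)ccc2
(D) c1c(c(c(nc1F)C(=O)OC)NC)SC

D

[#6][SX2H0][#6] describes an aliphatic sulfur bridging two carbons with no H on the sulfur (a thioether).
(A) has a methoxy ether (-OCH3) but the bridging atom is O, not S.
(B) has a methoxy ether (-OCH3) but the bridging atom is O, not S.
(C) has a thiol (-SH) but the sulfur has H1, not H0 bridging two carbons.
(D) contains a methylthio ether (-SCH3), which satisfies every atom and bond constraint.
So the answer is (D).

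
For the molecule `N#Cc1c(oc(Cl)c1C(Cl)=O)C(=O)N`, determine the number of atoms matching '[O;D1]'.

2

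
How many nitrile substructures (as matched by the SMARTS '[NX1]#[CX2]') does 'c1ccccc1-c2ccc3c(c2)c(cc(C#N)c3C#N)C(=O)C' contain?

2

[NX1]#[CX2] is the SMARTS for a nitrile: a nitrogen triple-bonded to a two-connected carbon.
The molecule carries 2 separate instances of a nitrile (-C#N) meeting every constraint; each maps to a distinct set of atoms, giving 2 matches.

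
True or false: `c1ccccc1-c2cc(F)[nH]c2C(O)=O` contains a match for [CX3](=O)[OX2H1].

The pattern [CX3](=O)[OX2H1] describes an sp2 carbon double-bonded to O and single-bonded to an -OH oxygen — a carboxylic acid.
The molecule carries a carboxylic acid group (-C(=O)OH), whose atoms satisfy every constraint of the query, so the pattern matches.

True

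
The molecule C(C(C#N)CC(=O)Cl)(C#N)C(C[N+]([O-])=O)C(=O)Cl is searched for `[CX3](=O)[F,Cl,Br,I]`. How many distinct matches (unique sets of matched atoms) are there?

2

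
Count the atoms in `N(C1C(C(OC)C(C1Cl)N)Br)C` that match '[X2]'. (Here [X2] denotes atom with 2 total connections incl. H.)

The query [X2] means: any atom with exactly two total connections (bonds + H).
Check the 12 heavy atoms by environment: 7× C (X4) → no; 2× N (X3) → no; 1× O (X2) → match; 1× Br (X1) → no; 1× Cl (X1) → no.
That gives 1 matching atom.

1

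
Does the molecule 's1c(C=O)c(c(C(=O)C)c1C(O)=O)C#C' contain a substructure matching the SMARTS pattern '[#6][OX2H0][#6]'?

No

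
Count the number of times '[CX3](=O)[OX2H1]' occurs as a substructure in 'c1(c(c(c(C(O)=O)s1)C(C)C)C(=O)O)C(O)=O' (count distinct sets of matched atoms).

[CX3](=O)[OX2H1] is the SMARTS for a carboxylic acid: an sp2 carbon double-bonded to O and single-bonded to an -OH oxygen.
The molecule carries 3 separate instances of a carboxylic acid group (-C(=O)OH) meeting every constraint; each maps to a distinct set of atoms, giving 3 matches.

3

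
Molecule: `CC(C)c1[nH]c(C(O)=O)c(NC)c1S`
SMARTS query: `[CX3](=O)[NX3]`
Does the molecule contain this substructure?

No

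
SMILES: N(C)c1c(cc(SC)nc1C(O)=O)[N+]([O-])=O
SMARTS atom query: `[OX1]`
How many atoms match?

Check the 16 heavy atoms by environment: 1× n (aromatic, X2) → no; 5× c (aromatic, X3) → no; 1× N (X3) → no; 2× C (X4) → no; 1× N (charge +1, X3) → no; 1× O (charge -1, X1) → match; 2× O (X1) → match; 1× C (X3) → no; 1× O (X2) → no; 1× S (X2) → no.
Summing the matching environments: 1 + 2 = 3 matching atoms.

3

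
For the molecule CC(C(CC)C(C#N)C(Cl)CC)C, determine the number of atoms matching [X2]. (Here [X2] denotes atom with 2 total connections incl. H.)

The query [X2] means: any atom with exactly two total connections (bonds + H).
Check the 13 heavy atoms by environment: 10× C (X4) → no; 1× Cl (X1) → no; 1× C (X2) → match; 1× N (X1) → no.
That gives 1 matching atom.

1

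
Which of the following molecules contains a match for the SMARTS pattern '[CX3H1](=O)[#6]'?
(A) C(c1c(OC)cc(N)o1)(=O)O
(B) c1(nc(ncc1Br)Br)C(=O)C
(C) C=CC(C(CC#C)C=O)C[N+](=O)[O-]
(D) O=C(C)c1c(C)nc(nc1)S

[CX3H1](=O)[#6] describes an sp2 carbon with one H, double-bonded to O and single-bonded to carbon (an aldehyde).
(A) has a carboxylic acid group (-C(=O)OH) but the carbonyl carbon has H0 and is bonded to O, not H1.
(B) has an acetyl/ketone group (-C(=O)CH3) but the carbonyl carbon has H0 (two carbon neighbours), not H1.
(C) contains an aldehyde (-CHO), which satisfies every atom and bond constraint.
(D) has an acetyl/ketone group (-C(=O)CH3) but the carbonyl carbon has H0 (two carbon neighbours), not H1.
So the answer is (C).

C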